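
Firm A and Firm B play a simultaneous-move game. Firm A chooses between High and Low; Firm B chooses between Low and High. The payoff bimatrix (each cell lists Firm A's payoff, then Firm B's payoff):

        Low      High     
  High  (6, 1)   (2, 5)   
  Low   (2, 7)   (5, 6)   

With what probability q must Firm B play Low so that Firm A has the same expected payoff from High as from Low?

Firm B's mix must leave Firm A indifferent between High and Low.
  Firm A's expected payoff from High: q·6 + (1−q)·2 = 4q + 2
  Firm A's expected payoff from Low: q·2 + (1−q)·5 = -3q + 5
  4q + 2 = -3q + 5  ⇒  7q = 3  ⇒  q = 3/7.

q = 3/7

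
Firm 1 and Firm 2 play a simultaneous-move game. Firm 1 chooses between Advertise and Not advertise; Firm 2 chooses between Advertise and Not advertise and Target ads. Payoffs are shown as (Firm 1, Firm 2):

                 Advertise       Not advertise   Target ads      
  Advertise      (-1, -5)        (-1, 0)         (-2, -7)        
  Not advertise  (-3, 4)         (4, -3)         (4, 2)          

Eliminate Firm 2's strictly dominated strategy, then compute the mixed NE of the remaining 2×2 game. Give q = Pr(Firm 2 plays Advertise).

q = 5/7

Firm 2's strategy Target ads is strictly dominated by Advertise: -5 > -7 and 4 > 2. Eliminate Target ads.
For Firm 1 to be willing to mix, Firm 1 must be indifferent between Advertise and Not advertise, which pins down Firm 2's mix.
  Firm 1's payoff to Advertise: q·(-1) + (1−q)·(-1) = -1
  Firm 1's payoff to Not advertise: q·(-3) + (1−q)·4 = -7q + 4
  -1 = -7q + 4  ⇒  7q = 5  ⇒  q = 5/7.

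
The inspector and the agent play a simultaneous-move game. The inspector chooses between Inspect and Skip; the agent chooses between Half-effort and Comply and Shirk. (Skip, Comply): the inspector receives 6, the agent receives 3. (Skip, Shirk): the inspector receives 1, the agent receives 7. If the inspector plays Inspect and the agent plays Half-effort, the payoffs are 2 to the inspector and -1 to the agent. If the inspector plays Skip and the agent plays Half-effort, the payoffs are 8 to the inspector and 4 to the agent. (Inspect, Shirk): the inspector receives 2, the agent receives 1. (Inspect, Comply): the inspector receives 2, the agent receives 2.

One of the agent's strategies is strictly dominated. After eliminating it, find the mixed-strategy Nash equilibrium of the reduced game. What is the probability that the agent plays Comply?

The agent's strategy Half-effort is strictly dominated by Shirk: 1 > -1 and 7 > 4. Eliminate Half-effort.
The inspector's indifference between Inspect and Skip determines the agent's mixing probability q:
  the inspector's expected payoff from Inspect: q·2 + (1−q)·2 = 2
  the inspector's expected payoff from Skip: q·6 + (1−q)·1 = 5q + 1
  2 = 5q + 1  ⇒  -5q = -1  ⇒  q = 1/5.

q = 1/5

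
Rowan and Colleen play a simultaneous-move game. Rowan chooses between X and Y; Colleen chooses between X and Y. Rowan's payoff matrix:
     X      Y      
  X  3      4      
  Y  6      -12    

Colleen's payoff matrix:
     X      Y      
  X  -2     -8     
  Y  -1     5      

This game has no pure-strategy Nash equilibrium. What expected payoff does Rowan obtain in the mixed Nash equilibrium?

60/19

For Rowan to be willing to mix, Rowan must be indifferent between X and Y, which pins down Colleen's mix.
  Rowan's expected payoff from X: q·3 + (1−q)·4 = -q + 4
  Rowan's expected payoff from Y: q·6 + (1−q)·(-12) = 18q - 12
  -q + 4 = 18q - 12  ⇒  -19q = -16  ⇒  q = 16/19.
At equilibrium Rowan is indifferent across rows, so Rowan's payoff equals the payoff from X: (16/19)·3 + (3/19)·4 = 60/19.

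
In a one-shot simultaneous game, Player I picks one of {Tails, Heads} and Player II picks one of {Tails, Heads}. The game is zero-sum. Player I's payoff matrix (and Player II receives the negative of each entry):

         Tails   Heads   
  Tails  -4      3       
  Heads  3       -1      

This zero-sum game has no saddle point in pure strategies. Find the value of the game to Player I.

Player I's indifference between Tails and Heads determines Player II's mixing probability q:
  Player I's payoff to Tails: q·(-4) + (1−q)·3 = -7q + 3
  Player I's payoff to Heads: q·3 + (1−q)·(-1) = 4q - 1
  -7q + 3 = 4q - 1  ⇒  -11q = -4  ⇒  q = 4/11.
The value is Player I's expected payoff against this mix (using Tails): (4/11)·(-4) + (7/11)·3 = 5/11.

v = 5/11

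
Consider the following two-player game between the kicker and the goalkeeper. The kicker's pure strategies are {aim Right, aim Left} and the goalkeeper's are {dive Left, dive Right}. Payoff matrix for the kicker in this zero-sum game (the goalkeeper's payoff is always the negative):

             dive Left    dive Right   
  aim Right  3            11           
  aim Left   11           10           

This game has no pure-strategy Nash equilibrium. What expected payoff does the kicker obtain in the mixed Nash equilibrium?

91/9

In a mixed equilibrium the kicker is indifferent between aim Right and aim Left; this condition fixes q.
  the kicker's payoff to aim Right: q·3 + (1−q)·11 = -8q + 11
  the kicker's payoff to aim Left: q·11 + (1−q)·10 = q + 10
  -8q + 11 = q + 10  ⇒  -9q = -1  ⇒  q = 1/9.
At equilibrium the kicker is indifferent across rows, so the kicker's payoff equals the payoff from aim Right: (1/9)·3 + (8/9)·11 = 91/9.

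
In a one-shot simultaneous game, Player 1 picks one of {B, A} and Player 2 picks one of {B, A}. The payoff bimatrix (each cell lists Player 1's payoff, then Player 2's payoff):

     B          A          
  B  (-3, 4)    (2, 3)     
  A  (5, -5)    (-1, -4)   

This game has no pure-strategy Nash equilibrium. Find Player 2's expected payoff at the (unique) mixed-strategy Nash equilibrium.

-1/2

For Player 2 to be willing to mix, Player 2 must be indifferent between B and A, which pins down Player 1's mix.
  Player 2's payoff from B: p·4 + (1−p)·(-5) = 9p - 5
  Player 2's payoff from A: p·3 + (1−p)·(-4) = 7p - 4
  9p - 5 = 7p - 4  ⇒  2p = 1  ⇒  p = 1/2.
At equilibrium Player 2 is indifferent across columns, so Player 2's payoff equals the payoff from B: (1/2)·4 + (1/2)·(-5) = -1/2.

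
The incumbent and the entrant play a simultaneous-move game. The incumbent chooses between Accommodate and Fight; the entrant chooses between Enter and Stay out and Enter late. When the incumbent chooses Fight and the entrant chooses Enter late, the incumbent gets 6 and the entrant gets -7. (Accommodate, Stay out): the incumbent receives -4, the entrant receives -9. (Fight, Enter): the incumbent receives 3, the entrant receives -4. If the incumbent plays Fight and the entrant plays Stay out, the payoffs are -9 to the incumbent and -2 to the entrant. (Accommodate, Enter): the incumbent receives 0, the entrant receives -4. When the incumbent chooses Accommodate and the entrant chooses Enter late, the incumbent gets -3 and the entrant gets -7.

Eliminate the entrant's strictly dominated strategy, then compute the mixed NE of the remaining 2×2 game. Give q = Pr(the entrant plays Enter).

q = 5/8

The entrant's strategy Enter late is strictly dominated by Enter: -4 > -7 and -4 > -7. Eliminate Enter late.
Set the incumbent's expected payoff from Accommodate equal to that from Fight:
  the incumbent's expected payoff from Accommodate: q·0 + (1−q)·(-4) = 4q - 4
  the incumbent's expected payoff from Fight: q·3 + (1−q)·(-9) = 12q - 9
  4q - 4 = 12q - 9  ⇒  -8q = -5  ⇒  q = 5/8.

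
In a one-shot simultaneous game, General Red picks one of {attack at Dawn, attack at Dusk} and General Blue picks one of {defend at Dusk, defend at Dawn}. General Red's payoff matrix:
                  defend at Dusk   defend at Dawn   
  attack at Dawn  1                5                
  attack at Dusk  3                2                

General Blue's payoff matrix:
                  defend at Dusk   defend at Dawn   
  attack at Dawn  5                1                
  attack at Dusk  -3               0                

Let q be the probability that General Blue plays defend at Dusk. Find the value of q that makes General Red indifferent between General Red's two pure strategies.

q = 3/5

In a mixed equilibrium General Red is indifferent between attack at Dawn and attack at Dusk; this condition fixes q.
  General Red's payoff to attack at Dawn: q·1 + (1−q)·5 = -4q + 5
  General Red's payoff to attack at Dusk: q·3 + (1−q)·2 = q + 2
  -4q + 5 = q + 2  ⇒  -5q = -3  ⇒  q = 3/5.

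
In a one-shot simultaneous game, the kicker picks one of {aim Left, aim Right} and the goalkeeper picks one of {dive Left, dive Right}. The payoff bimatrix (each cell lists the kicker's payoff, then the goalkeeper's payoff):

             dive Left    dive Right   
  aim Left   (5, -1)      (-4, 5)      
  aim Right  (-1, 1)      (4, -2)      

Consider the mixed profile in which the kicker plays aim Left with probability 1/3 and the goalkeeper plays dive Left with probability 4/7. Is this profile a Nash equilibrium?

Yes

Check the goalkeeper's indifference given the kicker's mix p = 1/3:
  payoff from dive Left = 1/3; payoff from dive Right = 1/3 — equal.
Check the kicker's indifference given the goalkeeper's mix q = 4/7:
  payoff from aim Left = 8/7; payoff from aim Right = 8/7 — equal.
Both players are indifferent, so neither can profitably deviate.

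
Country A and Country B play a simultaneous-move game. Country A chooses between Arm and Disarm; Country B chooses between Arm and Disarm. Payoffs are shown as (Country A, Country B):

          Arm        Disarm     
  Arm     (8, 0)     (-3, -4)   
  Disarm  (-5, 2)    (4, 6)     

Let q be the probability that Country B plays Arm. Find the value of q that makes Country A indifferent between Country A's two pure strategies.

For Country A to be willing to mix, Country A must be indifferent between Arm and Disarm, which pins down Country B's mix.
  Country A's payoff from Arm: q·8 + (1−q)·(-3) = 11q - 3
  Country A's payoff from Disarm: q·(-5) + (1−q)·4 = -9q + 4
  11q - 3 = -9q + 4  ⇒  20q = 7  ⇒  q = 7/20.

q = 7/20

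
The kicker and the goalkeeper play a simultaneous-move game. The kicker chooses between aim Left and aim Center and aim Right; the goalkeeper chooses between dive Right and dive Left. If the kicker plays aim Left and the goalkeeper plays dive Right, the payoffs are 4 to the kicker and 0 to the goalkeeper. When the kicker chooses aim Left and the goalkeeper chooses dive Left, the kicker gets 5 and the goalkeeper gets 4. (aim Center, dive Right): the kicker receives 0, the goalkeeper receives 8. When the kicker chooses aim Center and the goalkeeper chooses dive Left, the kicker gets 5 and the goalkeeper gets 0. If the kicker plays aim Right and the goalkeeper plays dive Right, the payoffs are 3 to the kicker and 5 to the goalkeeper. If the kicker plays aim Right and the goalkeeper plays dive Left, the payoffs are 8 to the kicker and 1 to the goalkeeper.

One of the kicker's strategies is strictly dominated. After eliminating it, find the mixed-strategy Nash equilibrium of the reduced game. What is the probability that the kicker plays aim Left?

p = 1/2

The kicker's strategy aim Center is strictly dominated by aim Right: 3 > 0 and 8 > 5. Eliminate aim Center.
In a mixed equilibrium the goalkeeper is indifferent between dive Right and dive Left; this condition fixes p.
  the goalkeeper's payoff from dive Right: p·0 + (1−p)·5 = -5p + 5
  the goalkeeper's payoff from dive Left: p·4 + (1−p)·1 = 3p + 1
  -5p + 5 = 3p + 1  ⇒  -8p = -4  ⇒  p = 1/2.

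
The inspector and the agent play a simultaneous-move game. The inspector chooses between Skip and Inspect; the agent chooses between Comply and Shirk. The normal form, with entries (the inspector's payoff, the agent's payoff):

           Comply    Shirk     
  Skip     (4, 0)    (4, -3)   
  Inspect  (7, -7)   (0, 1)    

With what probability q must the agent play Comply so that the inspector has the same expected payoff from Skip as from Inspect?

q = 4/7

In a mixed equilibrium the inspector is indifferent between Skip and Inspect; this condition fixes q.
  the inspector's expected payoff from Skip: q·4 + (1−q)·4 = 4
  the inspector's expected payoff from Inspect: q·7 + (1−q)·0 = 7q
  4 = 7q  ⇒  -7q = -4  ⇒  q = 4/7.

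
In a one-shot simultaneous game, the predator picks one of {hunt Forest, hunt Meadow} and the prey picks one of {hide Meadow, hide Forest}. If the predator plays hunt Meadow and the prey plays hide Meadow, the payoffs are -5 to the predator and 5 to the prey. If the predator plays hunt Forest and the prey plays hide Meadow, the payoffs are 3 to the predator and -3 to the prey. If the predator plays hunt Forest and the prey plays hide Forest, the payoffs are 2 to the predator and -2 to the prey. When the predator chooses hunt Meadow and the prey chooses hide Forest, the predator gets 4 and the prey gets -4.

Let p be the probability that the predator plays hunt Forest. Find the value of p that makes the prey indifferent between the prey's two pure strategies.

The prey's indifference between hide Meadow and hide Forest determines the predator's mixing probability p:
  the prey's expected payoff from hide Meadow: p·(-3) + (1−p)·5 = -8p + 5
  the prey's expected payoff from hide Forest: p·(-2) + (1−p)·(-4) = 2p - 4
  -8p + 5 = 2p - 4  ⇒  -10p = -9  ⇒  p = 9/10.

p = 9/10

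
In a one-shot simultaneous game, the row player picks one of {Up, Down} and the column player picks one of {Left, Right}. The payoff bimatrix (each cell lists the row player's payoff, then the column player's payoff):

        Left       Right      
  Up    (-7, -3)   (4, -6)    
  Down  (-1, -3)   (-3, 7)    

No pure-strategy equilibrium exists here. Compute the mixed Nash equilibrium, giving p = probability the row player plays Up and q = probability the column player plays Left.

In a mixed equilibrium the column player is indifferent between Left and Right; this condition fixes p.
  the column player's payoff from Left: p·(-3) + (1−p)·(-3) = -3
  the column player's payoff from Right: p·(-6) + (1−p)·7 = -13p + 7
  -3 = -13p + 7  ⇒  13p = 10  ⇒  p = 10/13.
Set the row player's expected payoff from Up equal to that from Down:
  the row player's expected payoff from Up: q·(-7) + (1−q)·4 = -11q + 4
  the row player's expected payoff from Down: q·(-1) + (1−q)·(-3) = 2q - 3
  -11q + 4 = 2q - 3  ⇒  -13q = -7  ⇒  q = 7/13.

p = 10/13, q = 7/13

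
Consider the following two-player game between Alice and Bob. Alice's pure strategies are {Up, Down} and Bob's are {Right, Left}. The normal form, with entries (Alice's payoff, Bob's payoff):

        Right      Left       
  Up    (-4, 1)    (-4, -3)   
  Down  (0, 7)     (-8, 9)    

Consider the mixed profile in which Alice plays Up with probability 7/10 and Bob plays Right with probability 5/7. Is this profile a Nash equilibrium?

No

Given Alice's mix p = 7/10, Bob's payoff from Right is 14/5 but from Left is 3/5. Bob strictly prefers Right, so Bob would not mix.
So the proposed profile is not a Nash equilibrium.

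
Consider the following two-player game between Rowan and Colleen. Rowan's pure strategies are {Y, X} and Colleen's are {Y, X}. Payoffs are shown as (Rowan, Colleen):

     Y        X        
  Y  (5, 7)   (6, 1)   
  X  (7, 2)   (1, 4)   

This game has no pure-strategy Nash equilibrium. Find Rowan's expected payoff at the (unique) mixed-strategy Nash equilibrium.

For Rowan to be willing to mix, Rowan must be indifferent between Y and X, which pins down Colleen's mix.
  Rowan's payoff to Y: q·5 + (1−q)·6 = -q + 6
  Rowan's payoff to X: q·7 + (1−q)·1 = 6q + 1
  -q + 6 = 6q + 1  ⇒  -7q = -5  ⇒  q = 5/7.
At equilibrium Rowan is indifferent across rows, so Rowan's payoff equals the payoff from Y: (5/7)·5 + (2/7)·6 = 37/7.

37/7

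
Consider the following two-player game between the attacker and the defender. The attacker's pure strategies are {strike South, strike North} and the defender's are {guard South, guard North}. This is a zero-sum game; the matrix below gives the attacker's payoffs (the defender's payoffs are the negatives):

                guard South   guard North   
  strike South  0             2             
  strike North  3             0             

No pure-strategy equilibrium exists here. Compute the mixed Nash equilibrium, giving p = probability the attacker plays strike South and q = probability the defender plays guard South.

p = 3/5, q = 2/5

The attacker's mix must leave the defender indifferent between guard South and guard North.
  the defender's payoff from guard South: p·0 + (1−p)·(-3) = 3p - 3
  the defender's payoff from guard North: p·(-2) + (1−p)·0 = -2p
  3p - 3 = -2p  ⇒  5p = 3  ⇒  p = 3/5.
In a mixed equilibrium the attacker is indifferent between strike South and strike North; this condition fixes q.
  the attacker's expected payoff from strike South: q·0 + (1−q)·2 = -2q + 2
  the attacker's expected payoff from strike North: q·3 + (1−q)·0 = 3q
  -2q + 2 = 3q  ⇒  -5q = -2  ⇒  q = 2/5.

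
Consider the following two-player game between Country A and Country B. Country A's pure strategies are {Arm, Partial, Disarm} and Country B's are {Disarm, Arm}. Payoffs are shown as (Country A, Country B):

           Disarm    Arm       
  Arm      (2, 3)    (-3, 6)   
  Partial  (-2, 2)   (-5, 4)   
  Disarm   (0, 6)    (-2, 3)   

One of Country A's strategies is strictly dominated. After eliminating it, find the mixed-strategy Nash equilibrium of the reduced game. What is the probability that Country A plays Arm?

p = 1/2

Country A's strategy Partial is strictly dominated by Disarm: 0 > -2 and -2 > -5. Eliminate Partial.
Country A's mix must leave Country B indifferent between Disarm and Arm.
  Country B's payoff to Disarm: p·3 + (1−p)·6 = -3p + 6
  Country B's payoff to Arm: p·6 + (1−p)·3 = 3p + 3
  -3p + 6 = 3p + 3  ⇒  -6p = -3  ⇒  p = 1/2.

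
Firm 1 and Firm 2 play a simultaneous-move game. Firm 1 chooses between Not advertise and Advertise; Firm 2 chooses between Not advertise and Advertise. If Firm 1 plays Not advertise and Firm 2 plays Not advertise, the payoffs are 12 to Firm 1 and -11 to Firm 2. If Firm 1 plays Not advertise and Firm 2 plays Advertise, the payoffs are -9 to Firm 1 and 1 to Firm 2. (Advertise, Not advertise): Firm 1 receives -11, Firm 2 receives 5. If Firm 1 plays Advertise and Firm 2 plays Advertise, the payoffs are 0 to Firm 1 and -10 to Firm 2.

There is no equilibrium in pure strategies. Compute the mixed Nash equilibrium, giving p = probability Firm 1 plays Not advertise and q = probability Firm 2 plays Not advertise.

Set Firm 2's expected payoff from Not advertise equal to that from Advertise:
  Firm 2's payoff to Not advertise: p·(-11) + (1−p)·5 = -16p + 5
  Firm 2's payoff to Advertise: p·1 + (1−p)·(-10) = 11p - 10
  -16p + 5 = 11p - 10  ⇒  -27p = -15  ⇒  p = 5/9.
For Firm 1 to be willing to mix, Firm 1 must be indifferent between Not advertise and Advertise, which pins down Firm 2's mix.
  Firm 1's expected payoff from Not advertise: q·12 + (1−q)·(-9) = 21q - 9
  Firm 1's expected payoff from Advertise: q·(-11) + (1−q)·0 = -11q
  21q - 9 = -11q  ⇒  32q = 9  ⇒  q = 9/32.

p = 5/9, q = 9/32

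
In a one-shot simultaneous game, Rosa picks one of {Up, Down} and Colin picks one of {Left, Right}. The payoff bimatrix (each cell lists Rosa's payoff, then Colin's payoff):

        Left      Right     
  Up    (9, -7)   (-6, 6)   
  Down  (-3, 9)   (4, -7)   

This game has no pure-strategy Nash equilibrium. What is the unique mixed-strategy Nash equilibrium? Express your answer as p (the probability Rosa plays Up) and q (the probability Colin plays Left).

p = 16/29, q = 5/11

Set Colin's expected payoff from Left equal to that from Right:
  Colin's payoff to Left: p·(-7) + (1−p)·9 = -16p + 9
  Colin's payoff to Right: p·6 + (1−p)·(-7) = 13p - 7
  -16p + 9 = 13p - 7  ⇒  -29p = -16  ⇒  p = 16/29.
Set Rosa's expected payoff from Up equal to that from Down:
  Rosa's expected payoff from Up: q·9 + (1−q)·(-6) = 15q - 6
  Rosa's expected payoff from Down: q·(-3) + (1−q)·4 = -7q + 4
  15q - 6 = -7q + 4  ⇒  22q = 10  ⇒  q = 5/11.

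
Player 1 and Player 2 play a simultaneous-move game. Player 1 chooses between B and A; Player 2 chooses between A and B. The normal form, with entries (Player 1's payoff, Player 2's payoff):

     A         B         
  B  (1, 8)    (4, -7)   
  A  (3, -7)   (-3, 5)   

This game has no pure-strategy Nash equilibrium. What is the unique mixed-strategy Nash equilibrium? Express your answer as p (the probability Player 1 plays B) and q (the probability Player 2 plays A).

In a mixed equilibrium Player 2 is indifferent between A and B; this condition fixes p.
  Player 2's expected payoff from A: p·8 + (1−p)·(-7) = 15p - 7
  Player 2's expected payoff from B: p·(-7) + (1−p)·5 = -12p + 5
  15p - 7 = -12p + 5  ⇒  27p = 12  ⇒  p = 4/9.
Player 2's mix must leave Player 1 indifferent between B and A.
  Player 1's expected payoff from B: q·1 + (1−q)·4 = -3q + 4
  Player 1's expected payoff from A: q·3 + (1−q)·(-3) = 6q - 3
  -3q + 4 = 6q - 3  ⇒  -9q = -7  ⇒  q = 7/9.

p = 4/9, q = 7/9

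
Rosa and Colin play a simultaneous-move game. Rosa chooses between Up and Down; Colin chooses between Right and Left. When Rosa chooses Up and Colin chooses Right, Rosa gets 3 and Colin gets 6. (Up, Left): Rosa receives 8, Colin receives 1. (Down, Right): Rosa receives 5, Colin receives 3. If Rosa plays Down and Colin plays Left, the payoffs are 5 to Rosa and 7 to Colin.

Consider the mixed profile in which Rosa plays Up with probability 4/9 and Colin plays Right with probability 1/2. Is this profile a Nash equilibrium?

No

Given Colin's mix q = 1/2, Rosa's payoff from Up is 11/2 but from Down is 5. Rosa strictly prefers Up, so Rosa would not mix.
So the proposed profile is not a Nash equilibrium.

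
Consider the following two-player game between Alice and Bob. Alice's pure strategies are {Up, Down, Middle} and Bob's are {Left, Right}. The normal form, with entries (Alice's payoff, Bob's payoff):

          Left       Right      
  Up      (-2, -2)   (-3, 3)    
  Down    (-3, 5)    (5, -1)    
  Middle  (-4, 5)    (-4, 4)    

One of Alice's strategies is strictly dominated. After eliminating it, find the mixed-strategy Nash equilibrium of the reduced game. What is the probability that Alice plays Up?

p = 6/11

Alice's strategy Middle is strictly dominated by Up: -2 > -4 and -3 > -4. Eliminate Middle.
Set Bob's expected payoff from Left equal to that from Right:
  Bob's expected payoff from Left: p·(-2) + (1−p)·5 = -7p + 5
  Bob's expected payoff from Right: p·3 + (1−p)·(-1) = 4p - 1
  -7p + 5 = 4p - 1  ⇒  -11p = -6  ⇒  p = 6/11.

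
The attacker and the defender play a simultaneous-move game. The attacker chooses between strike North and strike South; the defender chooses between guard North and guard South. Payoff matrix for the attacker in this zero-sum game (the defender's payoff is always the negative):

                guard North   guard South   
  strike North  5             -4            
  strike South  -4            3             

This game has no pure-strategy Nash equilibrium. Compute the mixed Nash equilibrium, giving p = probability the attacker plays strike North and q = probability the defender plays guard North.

p = 7/16, q = 7/16

Set the defender's expected payoff from guard North equal to that from guard South:
  the defender's payoff from guard North: p·(-5) + (1−p)·4 = -9p + 4
  the defender's payoff from guard South: p·4 + (1−p)·(-3) = 7p - 3
  -9p + 4 = 7p - 3  ⇒  -16p = -7  ⇒  p = 7/16.
For the attacker to be willing to mix, the attacker must be indifferent between strike North and strike South, which pins down the defender's mix.
  the attacker's payoff from strike North: q·5 + (1−q)·(-4) = 9q - 4
  the attacker's payoff from strike South: q·(-4) + (1−q)·3 = -7q + 3
  9q - 4 = -7q + 3  ⇒  16q = 7  ⇒  q = 7/16.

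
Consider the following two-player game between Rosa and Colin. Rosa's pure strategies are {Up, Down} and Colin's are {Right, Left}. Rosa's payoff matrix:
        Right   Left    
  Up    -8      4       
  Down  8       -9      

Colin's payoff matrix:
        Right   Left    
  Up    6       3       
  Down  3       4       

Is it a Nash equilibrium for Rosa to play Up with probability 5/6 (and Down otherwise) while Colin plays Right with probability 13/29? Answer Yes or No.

Given Rosa's mix p = 5/6, Colin's payoff from Right is 11/2 but from Left is 19/6. Colin strictly prefers Right, so Colin would not mix.
So the proposed profile is not a Nash equilibrium.

No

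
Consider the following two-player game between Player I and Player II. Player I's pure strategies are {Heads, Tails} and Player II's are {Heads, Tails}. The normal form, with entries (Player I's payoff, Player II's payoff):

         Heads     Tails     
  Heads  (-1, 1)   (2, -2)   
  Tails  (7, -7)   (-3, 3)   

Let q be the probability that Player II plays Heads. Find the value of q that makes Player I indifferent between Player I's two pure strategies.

q = 5/13

Player II's mix must leave Player I indifferent between Heads and Tails.
  Player I's expected payoff from Heads: q·(-1) + (1−q)·2 = -3q + 2
  Player I's expected payoff from Tails: q·7 + (1−q)·(-3) = 10q - 3
  -3q + 2 = 10q - 3  ⇒  -13q = -5  ⇒  q = 5/13.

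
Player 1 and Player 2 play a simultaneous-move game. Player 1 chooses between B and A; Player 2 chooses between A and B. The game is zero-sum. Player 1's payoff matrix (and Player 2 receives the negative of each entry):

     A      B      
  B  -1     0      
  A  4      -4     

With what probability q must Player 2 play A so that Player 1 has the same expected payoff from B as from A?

Player 2's mix must leave Player 1 indifferent between B and A.
  Player 1's payoff from B: q·(-1) + (1−q)·0 = -q
  Player 1's payoff from A: q·4 + (1−q)·(-4) = 8q - 4
  -q = 8q - 4  ⇒  -9q = -4  ⇒  q = 4/9.

q = 4/9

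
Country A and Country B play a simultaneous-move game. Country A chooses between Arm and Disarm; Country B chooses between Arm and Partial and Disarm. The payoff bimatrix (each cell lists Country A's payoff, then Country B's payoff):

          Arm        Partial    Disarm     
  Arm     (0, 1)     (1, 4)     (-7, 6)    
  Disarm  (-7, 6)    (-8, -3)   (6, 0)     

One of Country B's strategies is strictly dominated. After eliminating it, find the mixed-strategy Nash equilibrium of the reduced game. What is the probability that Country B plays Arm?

Country B's strategy Partial is strictly dominated by Disarm: 6 > 4 and 0 > -3. Eliminate Partial.
Country B's mix must leave Country A indifferent between Arm and Disarm.
  Country A's payoff to Arm: q·0 + (1−q)·(-7) = 7q - 7
  Country A's payoff to Disarm: q·(-7) + (1−q)·6 = -13q + 6
  7q - 7 = -13q + 6  ⇒  20q = 13  ⇒  q = 13/20.

q = 13/20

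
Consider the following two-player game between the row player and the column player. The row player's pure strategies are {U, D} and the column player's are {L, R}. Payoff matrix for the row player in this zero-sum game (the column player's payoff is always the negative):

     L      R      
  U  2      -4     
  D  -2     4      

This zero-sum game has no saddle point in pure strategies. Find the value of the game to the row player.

v = 0

The column player's mix must leave the row player indifferent between U and D.
  the row player's expected payoff from U: q·2 + (1−q)·(-4) = 6q - 4
  the row player's expected payoff from D: q·(-2) + (1−q)·4 = -6q + 4
  6q - 4 = -6q + 4  ⇒  12q = 8  ⇒  q = 2/3.
The value is the row player's expected payoff against this mix (using U): (2/3)·2 + (1/3)·(-4) = 0.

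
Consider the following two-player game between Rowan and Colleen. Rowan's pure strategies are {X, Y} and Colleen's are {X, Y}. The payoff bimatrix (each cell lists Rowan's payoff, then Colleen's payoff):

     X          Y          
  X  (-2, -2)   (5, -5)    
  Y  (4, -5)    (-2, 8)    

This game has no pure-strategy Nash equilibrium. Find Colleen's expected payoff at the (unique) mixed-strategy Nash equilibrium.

-41/16

Colleen's indifference between X and Y determines Rowan's mixing probability p:
  Colleen's payoff to X: p·(-2) + (1−p)·(-5) = 3p - 5
  Colleen's payoff to Y: p·(-5) + (1−p)·8 = -13p + 8
  3p - 5 = -13p + 8  ⇒  16p = 13  ⇒  p = 13/16.
At equilibrium Colleen is indifferent across columns, so Colleen's payoff equals the payoff from X: (13/16)·(-2) + (3/16)·(-5) = -41/16.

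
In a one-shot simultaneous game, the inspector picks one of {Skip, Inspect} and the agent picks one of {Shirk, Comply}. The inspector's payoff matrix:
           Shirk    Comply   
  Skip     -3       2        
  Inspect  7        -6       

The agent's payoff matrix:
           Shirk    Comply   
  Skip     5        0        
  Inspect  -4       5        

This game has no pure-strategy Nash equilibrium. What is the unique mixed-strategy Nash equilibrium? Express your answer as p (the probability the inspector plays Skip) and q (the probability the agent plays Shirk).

p = 9/14, q = 4/9

The agent's indifference between Shirk and Comply determines the inspector's mixing probability p:
  the agent's payoff to Shirk: p·5 + (1−p)·(-4) = 9p - 4
  the agent's payoff to Comply: p·0 + (1−p)·5 = -5p + 5
  9p - 4 = -5p + 5  ⇒  14p = 9  ⇒  p = 9/14.
Set the inspector's expected payoff from Skip equal to that from Inspect:
  the inspector's expected payoff from Skip: q·(-3) + (1−q)·2 = -5q + 2
  the inspector's expected payoff from Inspect: q·7 + (1−q)·(-6) = 13q - 6
  -5q + 2 = 13q - 6  ⇒  -18q = -8  ⇒  q = 4/9.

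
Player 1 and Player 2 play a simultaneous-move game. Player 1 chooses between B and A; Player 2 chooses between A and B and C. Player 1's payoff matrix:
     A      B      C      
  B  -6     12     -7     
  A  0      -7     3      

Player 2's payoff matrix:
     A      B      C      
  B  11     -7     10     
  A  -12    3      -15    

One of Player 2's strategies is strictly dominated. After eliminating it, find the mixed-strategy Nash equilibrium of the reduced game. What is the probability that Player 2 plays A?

q = 19/25

Player 2's strategy C is strictly dominated by A: 11 > 10 and -12 > -15. Eliminate C.
Set Player 1's expected payoff from B equal to that from A:
  Player 1's payoff from B: q·(-6) + (1−q)·12 = -18q + 12
  Player 1's payoff from A: q·0 + (1−q)·(-7) = 7q - 7
  -18q + 12 = 7q - 7  ⇒  -25q = -19  ⇒  q = 19/25.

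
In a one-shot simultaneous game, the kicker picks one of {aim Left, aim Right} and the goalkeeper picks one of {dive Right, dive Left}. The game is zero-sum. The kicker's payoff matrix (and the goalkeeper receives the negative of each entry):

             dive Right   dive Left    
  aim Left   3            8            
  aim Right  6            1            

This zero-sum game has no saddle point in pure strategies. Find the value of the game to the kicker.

The kicker's indifference between aim Left and aim Right determines the goalkeeper's mixing probability q:
  the kicker's payoff from aim Left: q·3 + (1−q)·8 = -5q + 8
  the kicker's payoff from aim Right: q·6 + (1−q)·1 = 5q + 1
  -5q + 8 = 5q + 1  ⇒  -10q = -7  ⇒  q = 7/10.
The value is the kicker's expected payoff against this mix (using aim Left): (7/10)·3 + (3/10)·8 = 9/2.

v = 9/2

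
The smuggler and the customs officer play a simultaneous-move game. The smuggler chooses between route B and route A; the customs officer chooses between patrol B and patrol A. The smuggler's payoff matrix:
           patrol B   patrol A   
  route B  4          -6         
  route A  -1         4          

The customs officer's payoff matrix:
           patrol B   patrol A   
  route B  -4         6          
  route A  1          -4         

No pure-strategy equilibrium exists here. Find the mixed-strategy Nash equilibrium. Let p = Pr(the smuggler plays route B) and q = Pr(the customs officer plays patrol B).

p = 1/3, q = 2/3

The smuggler's mix must leave the customs officer indifferent between patrol B and patrol A.
  the customs officer's payoff to patrol B: p·(-4) + (1−p)·1 = -5p + 1
  the customs officer's payoff to patrol A: p·6 + (1−p)·(-4) = 10p - 4
  -5p + 1 = 10p - 4  ⇒  -15p = -5  ⇒  p = 1/3.
In a mixed equilibrium the smuggler is indifferent between route B and route A; this condition fixes q.
  the smuggler's payoff from route B: q·4 + (1−q)·(-6) = 10q - 6
  the smuggler's payoff from route A: q·(-1) + (1−q)·4 = -5q + 4
  10q - 6 = -5q + 4  ⇒  15q = 10  ⇒  q = 2/3.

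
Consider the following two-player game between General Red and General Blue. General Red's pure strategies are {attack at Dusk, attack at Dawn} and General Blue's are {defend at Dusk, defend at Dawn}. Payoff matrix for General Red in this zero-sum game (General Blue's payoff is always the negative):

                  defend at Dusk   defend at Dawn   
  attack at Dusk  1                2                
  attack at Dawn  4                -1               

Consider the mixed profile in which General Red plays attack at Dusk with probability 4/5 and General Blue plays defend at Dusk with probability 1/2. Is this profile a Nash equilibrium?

Given General Red's mix p = 4/5, General Blue's payoff from defend at Dusk is -8/5 but from defend at Dawn is -7/5. General Blue strictly prefers defend at Dawn, so General Blue would not mix.
So the proposed profile is not a Nash equilibrium.

No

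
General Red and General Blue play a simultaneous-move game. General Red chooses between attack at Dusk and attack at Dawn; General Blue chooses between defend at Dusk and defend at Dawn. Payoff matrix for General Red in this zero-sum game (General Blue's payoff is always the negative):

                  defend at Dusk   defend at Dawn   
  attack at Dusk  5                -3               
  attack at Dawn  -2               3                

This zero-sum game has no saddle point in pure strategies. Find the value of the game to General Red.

General Red's indifference between attack at Dusk and attack at Dawn determines General Blue's mixing probability q:
  General Red's payoff from attack at Dusk: q·5 + (1−q)·(-3) = 8q - 3
  General Red's payoff from attack at Dawn: q·(-2) + (1−q)·3 = -5q + 3
  8q - 3 = -5q + 3  ⇒  13q = 6  ⇒  q = 6/13.
The value is General Red's expected payoff against this mix (using attack at Dusk): (6/13)·5 + (7/13)·(-3) = 9/13.

v = 9/13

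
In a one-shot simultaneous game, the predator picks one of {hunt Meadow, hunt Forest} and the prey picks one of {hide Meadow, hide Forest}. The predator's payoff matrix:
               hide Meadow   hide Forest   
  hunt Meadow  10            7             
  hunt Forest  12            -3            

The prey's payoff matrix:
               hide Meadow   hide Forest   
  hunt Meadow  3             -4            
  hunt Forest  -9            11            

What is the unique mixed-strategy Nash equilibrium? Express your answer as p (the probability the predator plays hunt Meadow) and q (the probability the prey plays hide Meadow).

p = 20/27, q = 5/6

The prey's indifference between hide Meadow and hide Forest determines the predator's mixing probability p:
  the prey's payoff from hide Meadow: p·3 + (1−p)·(-9) = 12p - 9
  the prey's payoff from hide Forest: p·(-4) + (1−p)·11 = -15p + 11
  12p - 9 = -15p + 11  ⇒  27p = 20  ⇒  p = 20/27.
In a mixed equilibrium the predator is indifferent between hunt Meadow and hunt Forest; this condition fixes q.
  the predator's expected payoff from hunt Meadow: q·10 + (1−q)·7 = 3q + 7
  the predator's expected payoff from hunt Forest: q·12 + (1−q)·(-3) = 15q - 3
  3q + 7 = 15q - 3  ⇒  -12q = -10  ⇒  q = 5/6.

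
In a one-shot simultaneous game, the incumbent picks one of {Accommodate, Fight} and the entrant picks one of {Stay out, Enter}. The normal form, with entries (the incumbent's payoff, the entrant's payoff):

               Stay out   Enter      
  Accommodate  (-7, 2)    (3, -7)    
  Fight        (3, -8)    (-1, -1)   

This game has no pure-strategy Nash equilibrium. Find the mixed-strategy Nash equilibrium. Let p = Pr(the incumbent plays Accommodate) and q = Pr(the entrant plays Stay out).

The incumbent's mix must leave the entrant indifferent between Stay out and Enter.
  the entrant's expected payoff from Stay out: p·2 + (1−p)·(-8) = 10p - 8
  the entrant's expected payoff from Enter: p·(-7) + (1−p)·(-1) = -6p - 1
  10p - 8 = -6p - 1  ⇒  16p = 7  ⇒  p = 7/16.
The entrant's mix must leave the incumbent indifferent between Accommodate and Fight.
  the incumbent's payoff to Accommodate: q·(-7) + (1−q)·3 = -10q + 3
  the incumbent's payoff to Fight: q·3 + (1−q)·(-1) = 4q - 1
  -10q + 3 = 4q - 1  ⇒  -14q = -4  ⇒  q = 2/7.

p = 7/16, q = 2/7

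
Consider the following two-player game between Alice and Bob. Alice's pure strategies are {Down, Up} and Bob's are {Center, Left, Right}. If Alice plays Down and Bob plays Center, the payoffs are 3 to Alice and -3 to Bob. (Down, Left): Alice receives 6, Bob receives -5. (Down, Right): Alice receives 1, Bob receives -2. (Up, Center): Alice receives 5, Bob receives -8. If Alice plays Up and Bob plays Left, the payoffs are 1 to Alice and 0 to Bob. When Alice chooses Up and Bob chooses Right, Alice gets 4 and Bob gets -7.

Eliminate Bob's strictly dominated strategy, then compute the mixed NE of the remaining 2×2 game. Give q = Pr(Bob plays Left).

q = 3/8

Bob's strategy Center is strictly dominated by Right: -2 > -3 and -7 > -8. Eliminate Center.
Alice's indifference between Down and Up determines Bob's mixing probability q:
  Alice's expected payoff from Down: q·6 + (1−q)·1 = 5q + 1
  Alice's expected payoff from Up: q·1 + (1−q)·4 = -3q + 4
  5q + 1 = -3q + 4  ⇒  8q = 3  ⇒  q = 3/8.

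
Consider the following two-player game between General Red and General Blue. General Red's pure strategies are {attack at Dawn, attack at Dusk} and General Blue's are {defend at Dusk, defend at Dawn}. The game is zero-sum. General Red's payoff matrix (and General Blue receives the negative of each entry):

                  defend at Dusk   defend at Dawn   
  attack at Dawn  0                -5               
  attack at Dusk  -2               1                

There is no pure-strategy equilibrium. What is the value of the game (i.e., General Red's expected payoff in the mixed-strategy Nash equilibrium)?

v = -5/4

General Blue's mix must leave General Red indifferent between attack at Dawn and attack at Dusk.
  General Red's payoff to attack at Dawn: q·0 + (1−q)·(-5) = 5q - 5
  General Red's payoff to attack at Dusk: q·(-2) + (1−q)·1 = -3q + 1
  5q - 5 = -3q + 1  ⇒  8q = 6  ⇒  q = 3/4.
The value is General Red's expected payoff against this mix (using attack at Dawn): (3/4)·0 + (1/4)·(-5) = -5/4.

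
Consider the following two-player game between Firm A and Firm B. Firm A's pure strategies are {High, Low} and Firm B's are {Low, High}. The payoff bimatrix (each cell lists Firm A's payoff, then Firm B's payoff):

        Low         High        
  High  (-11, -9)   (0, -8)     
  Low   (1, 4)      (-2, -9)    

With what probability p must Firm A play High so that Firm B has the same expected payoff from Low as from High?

In a mixed equilibrium Firm B is indifferent between Low and High; this condition fixes p.
  Firm B's payoff to Low: p·(-9) + (1−p)·4 = -13p + 4
  Firm B's payoff to High: p·(-8) + (1−p)·(-9) = p - 9
  -13p + 4 = p - 9  ⇒  -14p = -13  ⇒  p = 13/14.

p = 13/14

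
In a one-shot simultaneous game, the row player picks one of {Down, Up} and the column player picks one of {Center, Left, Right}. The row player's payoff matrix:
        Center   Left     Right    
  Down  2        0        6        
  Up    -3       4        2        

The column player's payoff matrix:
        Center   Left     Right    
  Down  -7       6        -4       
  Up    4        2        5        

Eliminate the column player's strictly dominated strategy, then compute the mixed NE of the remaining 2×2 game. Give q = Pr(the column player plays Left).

q = 1/2

The column player's strategy Center is strictly dominated by Right: -4 > -7 and 5 > 4. Eliminate Center.
The row player's indifference between Down and Up determines the column player's mixing probability q:
  the row player's expected payoff from Down: q·0 + (1−q)·6 = -6q + 6
  the row player's expected payoff from Up: q·4 + (1−q)·2 = 2q + 2
  -6q + 6 = 2q + 2  ⇒  -8q = -4  ⇒  q = 1/2.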